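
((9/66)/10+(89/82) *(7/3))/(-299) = -68899/8090940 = -0.01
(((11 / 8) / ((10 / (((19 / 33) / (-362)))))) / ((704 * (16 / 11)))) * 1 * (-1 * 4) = 19 / 22241280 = 0.00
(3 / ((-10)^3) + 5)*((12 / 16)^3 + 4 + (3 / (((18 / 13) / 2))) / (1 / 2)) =12557461 / 192000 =65.40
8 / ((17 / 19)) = 152 / 17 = 8.94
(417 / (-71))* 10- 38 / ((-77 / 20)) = -267130 / 5467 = -48.86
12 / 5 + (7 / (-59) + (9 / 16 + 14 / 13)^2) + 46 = 650512047 / 12762880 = 50.97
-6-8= -14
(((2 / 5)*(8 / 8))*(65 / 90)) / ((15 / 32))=416 / 675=0.62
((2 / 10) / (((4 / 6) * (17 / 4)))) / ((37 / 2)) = 12 / 3145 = 0.00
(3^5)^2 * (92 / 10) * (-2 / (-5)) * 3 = 16297524 / 25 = 651900.96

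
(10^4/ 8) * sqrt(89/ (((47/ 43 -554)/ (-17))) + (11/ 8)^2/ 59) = 2079.85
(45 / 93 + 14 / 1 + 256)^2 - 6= 70302459 / 961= 73155.52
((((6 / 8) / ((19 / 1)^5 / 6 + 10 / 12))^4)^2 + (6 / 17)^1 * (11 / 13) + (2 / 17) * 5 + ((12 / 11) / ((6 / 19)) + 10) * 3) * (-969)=-315144812260260591300485789618954734040863912495810631847 / 7884188859477194479312218405221612286972536457003008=-39971.75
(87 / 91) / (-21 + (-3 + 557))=87 / 48503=0.00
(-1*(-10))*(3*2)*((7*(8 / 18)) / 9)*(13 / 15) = 1456 / 81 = 17.98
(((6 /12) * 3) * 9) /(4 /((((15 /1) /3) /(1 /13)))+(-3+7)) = 585 /176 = 3.32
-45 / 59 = -0.76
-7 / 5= -1.40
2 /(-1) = -2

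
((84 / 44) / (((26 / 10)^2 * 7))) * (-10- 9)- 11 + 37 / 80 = -1681137 / 148720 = -11.30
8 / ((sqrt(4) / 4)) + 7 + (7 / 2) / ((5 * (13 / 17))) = 3109 / 130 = 23.92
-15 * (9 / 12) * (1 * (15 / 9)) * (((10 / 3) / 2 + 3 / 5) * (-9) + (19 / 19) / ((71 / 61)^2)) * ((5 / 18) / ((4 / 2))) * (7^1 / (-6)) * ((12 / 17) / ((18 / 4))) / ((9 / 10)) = -433629875 / 41648742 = -10.41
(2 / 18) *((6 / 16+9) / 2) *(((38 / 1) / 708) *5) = 2375 / 16992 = 0.14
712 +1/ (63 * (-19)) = 712.00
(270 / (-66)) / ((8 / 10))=-225 / 44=-5.11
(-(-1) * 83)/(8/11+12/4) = 913/41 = 22.27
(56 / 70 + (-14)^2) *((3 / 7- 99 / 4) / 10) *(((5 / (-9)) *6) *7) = 55842 / 5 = 11168.40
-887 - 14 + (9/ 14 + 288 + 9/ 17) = -145615/ 238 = -611.83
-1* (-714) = 714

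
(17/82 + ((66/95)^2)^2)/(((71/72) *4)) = 26465300793/237102769375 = 0.11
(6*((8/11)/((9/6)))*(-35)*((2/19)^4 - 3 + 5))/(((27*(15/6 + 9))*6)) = -3604160/32971213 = -0.11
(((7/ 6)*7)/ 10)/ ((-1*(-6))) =49/ 360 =0.14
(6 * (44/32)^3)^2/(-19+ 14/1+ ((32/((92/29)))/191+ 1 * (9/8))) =-70042207257/1100406784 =-63.65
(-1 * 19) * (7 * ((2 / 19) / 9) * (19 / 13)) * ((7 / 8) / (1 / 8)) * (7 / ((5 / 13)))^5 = -893806041674 / 28125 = -31779770.37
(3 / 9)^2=1 / 9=0.11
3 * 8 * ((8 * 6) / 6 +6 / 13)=2640 / 13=203.08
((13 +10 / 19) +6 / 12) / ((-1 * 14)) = -533 / 532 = -1.00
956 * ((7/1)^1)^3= 327908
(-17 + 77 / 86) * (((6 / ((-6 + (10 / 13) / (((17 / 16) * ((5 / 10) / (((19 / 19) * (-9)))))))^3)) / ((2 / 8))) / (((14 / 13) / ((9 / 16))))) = 194343467305 / 6635910553664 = 0.03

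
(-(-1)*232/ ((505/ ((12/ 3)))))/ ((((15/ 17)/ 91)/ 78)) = 37326016/ 2525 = 14782.58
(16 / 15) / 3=16 / 45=0.36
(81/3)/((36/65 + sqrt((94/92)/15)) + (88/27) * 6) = 8547369480/6364945711 - 616005 * sqrt(32430)/6364945711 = 1.33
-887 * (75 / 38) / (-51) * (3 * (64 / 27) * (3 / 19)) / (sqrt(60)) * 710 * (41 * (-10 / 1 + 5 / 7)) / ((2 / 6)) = -134266964000 * sqrt(15) / 128877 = -4034961.36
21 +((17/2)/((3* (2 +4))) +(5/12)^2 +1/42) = 21.67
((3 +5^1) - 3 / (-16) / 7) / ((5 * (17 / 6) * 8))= 2697 / 38080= 0.07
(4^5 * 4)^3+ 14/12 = 412316860423/6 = 68719476737.17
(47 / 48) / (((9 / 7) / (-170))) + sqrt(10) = -27965 / 216 + sqrt(10) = -126.31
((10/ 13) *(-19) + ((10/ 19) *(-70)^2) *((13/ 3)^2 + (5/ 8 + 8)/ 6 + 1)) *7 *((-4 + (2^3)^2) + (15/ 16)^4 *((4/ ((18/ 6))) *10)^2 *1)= 75555198.78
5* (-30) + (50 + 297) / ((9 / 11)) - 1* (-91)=3286 / 9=365.11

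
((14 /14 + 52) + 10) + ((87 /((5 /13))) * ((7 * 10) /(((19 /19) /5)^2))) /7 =56613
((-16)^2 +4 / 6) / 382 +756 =433573 / 573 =756.67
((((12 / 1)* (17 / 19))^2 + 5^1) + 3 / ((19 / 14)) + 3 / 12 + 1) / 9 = 13.75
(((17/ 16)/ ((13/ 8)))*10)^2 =7225/ 169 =42.75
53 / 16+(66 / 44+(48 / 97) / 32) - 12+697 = 1070613 / 1552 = 689.83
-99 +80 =-19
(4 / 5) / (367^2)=4 / 673445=0.00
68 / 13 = 5.23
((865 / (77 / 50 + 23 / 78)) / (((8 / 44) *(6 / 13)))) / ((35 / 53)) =426129275 / 50092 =8506.93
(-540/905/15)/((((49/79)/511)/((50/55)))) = -415224/13937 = -29.79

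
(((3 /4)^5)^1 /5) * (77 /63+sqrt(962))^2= 297 * sqrt(962) /2560+234129 /5120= 49.33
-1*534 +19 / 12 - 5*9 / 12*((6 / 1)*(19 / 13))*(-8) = -42017 / 156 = -269.34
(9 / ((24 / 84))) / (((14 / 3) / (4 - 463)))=-12393 / 4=-3098.25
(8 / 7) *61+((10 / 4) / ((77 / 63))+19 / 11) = 11317 / 154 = 73.49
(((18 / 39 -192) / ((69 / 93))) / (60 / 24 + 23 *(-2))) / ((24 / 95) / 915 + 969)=1491053500 / 243453785393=0.01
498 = 498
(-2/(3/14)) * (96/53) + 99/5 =2.89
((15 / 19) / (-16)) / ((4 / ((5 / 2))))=-75 / 2432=-0.03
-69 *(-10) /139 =690 /139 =4.96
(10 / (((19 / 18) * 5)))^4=1679616 / 130321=12.89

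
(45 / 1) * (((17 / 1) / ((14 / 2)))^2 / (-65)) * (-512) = 1331712 / 637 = 2090.60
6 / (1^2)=6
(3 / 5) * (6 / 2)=1.80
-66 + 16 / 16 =-65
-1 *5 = -5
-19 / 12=-1.58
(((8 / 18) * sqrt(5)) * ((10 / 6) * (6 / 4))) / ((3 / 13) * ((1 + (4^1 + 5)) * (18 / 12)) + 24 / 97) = 12610 * sqrt(5) / 42093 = 0.67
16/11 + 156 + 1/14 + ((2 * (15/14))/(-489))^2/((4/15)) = 9023527319/57282764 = 157.53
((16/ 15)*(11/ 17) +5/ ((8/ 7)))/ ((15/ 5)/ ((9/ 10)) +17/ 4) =0.67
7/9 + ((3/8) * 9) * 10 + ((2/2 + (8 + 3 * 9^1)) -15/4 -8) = 529/9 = 58.78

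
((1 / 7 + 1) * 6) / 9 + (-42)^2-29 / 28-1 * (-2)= 148321 / 84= 1765.73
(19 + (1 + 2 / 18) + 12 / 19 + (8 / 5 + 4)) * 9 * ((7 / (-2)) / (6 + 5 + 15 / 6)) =-157661 / 2565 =-61.47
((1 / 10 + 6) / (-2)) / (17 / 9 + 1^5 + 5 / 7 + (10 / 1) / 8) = -3843 / 6115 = -0.63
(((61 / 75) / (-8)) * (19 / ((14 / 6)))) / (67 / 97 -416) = 112423 / 56399000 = 0.00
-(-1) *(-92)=-92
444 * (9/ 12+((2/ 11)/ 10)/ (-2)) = 18093/ 55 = 328.96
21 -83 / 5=22 / 5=4.40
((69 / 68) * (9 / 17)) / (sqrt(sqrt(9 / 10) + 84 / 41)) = 207 * sqrt(1230) / (1156 * sqrt(41 * sqrt(10) + 280)) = 0.31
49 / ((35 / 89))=623 / 5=124.60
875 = 875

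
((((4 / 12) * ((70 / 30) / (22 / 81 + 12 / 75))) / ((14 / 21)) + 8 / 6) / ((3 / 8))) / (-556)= -21167 / 1093374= -0.02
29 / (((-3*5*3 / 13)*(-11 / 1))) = 377 / 495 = 0.76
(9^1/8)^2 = 81/64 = 1.27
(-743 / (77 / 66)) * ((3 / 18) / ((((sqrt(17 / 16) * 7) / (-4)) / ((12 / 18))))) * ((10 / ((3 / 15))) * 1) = 1188800 * sqrt(17) / 2499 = 1961.40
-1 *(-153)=153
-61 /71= -0.86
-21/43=-0.49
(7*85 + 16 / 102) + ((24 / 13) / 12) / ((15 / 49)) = 595.66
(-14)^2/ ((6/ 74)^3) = 9927988/ 27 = 367703.26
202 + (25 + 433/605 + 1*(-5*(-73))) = 592.72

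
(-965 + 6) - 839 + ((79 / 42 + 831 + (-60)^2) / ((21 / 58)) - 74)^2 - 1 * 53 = 28800196573894 / 194481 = 148087456.22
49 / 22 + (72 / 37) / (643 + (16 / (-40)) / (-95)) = 184830517 / 82872526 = 2.23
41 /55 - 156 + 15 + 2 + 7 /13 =-98467 /715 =-137.72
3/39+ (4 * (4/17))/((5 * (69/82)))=22921/76245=0.30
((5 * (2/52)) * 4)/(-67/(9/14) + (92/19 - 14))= -855/126022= -0.01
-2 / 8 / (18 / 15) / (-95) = 1 / 456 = 0.00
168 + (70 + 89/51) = 12227/51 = 239.75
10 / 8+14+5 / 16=249 / 16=15.56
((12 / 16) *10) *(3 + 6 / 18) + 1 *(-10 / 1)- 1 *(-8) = 23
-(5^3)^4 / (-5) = 48828125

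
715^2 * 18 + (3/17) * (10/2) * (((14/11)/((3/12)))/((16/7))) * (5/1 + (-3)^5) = 101217405/11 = 9201582.27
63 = 63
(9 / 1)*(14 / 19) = 126 / 19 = 6.63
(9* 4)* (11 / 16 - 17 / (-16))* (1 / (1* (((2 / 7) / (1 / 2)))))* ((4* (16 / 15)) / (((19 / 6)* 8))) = 1764 / 95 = 18.57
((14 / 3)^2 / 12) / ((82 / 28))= 686 / 1107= 0.62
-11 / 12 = -0.92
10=10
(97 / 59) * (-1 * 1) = -97 / 59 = -1.64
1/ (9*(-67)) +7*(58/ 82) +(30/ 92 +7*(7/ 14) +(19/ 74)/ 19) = 369835141/ 42078546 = 8.79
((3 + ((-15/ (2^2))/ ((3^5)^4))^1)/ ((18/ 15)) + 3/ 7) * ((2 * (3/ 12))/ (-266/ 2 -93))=-571832641589/ 88257486758112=-0.01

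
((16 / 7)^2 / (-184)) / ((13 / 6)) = -192 / 14651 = -0.01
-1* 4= -4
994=994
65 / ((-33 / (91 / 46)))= -5915 / 1518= -3.90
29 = 29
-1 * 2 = -2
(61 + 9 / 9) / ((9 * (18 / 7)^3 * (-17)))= -10633 / 446148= -0.02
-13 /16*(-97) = 1261 /16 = 78.81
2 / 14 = 1 / 7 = 0.14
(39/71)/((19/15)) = 585/1349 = 0.43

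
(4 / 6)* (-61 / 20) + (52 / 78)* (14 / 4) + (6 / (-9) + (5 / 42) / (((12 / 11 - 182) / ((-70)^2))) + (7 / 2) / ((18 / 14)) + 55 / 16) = 368029 / 143280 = 2.57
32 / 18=16 / 9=1.78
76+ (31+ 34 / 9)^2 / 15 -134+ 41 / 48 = 456589 / 19440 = 23.49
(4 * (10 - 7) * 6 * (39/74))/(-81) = -52/111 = -0.47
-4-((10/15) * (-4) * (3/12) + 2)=-16/3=-5.33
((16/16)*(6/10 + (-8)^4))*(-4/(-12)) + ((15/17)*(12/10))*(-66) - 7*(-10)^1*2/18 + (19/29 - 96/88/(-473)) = 150528789926/115428555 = 1304.09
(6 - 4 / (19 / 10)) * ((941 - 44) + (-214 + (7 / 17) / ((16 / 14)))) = 3438669 / 1292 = 2661.51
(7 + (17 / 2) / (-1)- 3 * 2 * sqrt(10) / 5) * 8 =-48 * sqrt(10) / 5- 12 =-42.36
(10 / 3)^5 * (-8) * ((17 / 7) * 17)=-231200000 / 1701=-135920.05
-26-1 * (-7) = -19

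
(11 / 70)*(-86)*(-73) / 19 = 34529 / 665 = 51.92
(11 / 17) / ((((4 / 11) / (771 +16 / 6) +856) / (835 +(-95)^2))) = 40721945 / 5463637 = 7.45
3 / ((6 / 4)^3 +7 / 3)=72 / 137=0.53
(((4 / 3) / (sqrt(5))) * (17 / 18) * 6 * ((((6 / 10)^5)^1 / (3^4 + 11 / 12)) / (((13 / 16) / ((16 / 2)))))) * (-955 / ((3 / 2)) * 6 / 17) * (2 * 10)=-506953728 * sqrt(5) / 7986875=-141.93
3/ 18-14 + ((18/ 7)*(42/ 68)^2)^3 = -7466820119/ 579301656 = -12.89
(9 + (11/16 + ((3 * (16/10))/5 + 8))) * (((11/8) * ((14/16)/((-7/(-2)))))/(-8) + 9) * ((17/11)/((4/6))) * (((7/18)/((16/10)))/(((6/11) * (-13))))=-2035314953/153354240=-13.27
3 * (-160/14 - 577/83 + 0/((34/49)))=-32037/581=-55.14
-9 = -9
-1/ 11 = -0.09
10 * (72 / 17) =720 / 17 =42.35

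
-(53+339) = -392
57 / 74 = 0.77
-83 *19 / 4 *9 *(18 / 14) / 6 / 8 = -42579 / 448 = -95.04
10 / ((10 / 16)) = 16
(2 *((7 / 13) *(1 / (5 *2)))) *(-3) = -21 / 65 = -0.32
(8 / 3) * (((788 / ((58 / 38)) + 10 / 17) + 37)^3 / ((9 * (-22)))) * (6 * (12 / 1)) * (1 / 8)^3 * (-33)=20358716762641375 / 1917170512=10619147.66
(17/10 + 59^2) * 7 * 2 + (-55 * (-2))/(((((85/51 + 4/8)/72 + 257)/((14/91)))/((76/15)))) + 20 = 352051545289/7217405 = 48778.13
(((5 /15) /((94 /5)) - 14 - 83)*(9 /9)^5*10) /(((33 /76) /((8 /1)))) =-83140960 /4653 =-17868.25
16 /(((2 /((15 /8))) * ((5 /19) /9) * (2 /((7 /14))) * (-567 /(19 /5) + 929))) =9747 /59264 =0.16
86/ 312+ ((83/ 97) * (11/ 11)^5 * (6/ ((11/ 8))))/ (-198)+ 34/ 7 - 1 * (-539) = 2324600515/ 4272268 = 544.11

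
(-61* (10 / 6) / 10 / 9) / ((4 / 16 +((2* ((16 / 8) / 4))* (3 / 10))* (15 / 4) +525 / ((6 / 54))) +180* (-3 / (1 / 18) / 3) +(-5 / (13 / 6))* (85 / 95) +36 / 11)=-662948 / 873020781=-0.00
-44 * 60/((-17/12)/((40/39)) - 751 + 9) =140800/39647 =3.55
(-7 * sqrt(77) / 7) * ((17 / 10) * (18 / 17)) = -9 * sqrt(77) / 5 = -15.79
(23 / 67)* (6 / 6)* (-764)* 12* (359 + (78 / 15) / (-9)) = -1133675152 / 1005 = -1128034.98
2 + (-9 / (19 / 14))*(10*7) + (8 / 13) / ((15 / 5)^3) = -3082330 / 6669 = -462.19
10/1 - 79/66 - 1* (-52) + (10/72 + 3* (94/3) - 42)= 44725/396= 112.94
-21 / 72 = -7 / 24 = -0.29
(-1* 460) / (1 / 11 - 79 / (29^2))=1063865 / 7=151980.71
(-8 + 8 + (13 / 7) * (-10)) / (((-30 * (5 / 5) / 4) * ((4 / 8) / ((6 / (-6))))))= -104 / 21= -4.95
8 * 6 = 48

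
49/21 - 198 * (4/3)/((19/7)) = -94.93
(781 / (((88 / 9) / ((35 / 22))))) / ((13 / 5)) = 111825 / 2288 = 48.87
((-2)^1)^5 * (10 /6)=-160 /3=-53.33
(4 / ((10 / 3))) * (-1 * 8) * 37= -355.20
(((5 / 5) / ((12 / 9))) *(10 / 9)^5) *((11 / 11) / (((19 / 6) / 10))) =500000 / 124659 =4.01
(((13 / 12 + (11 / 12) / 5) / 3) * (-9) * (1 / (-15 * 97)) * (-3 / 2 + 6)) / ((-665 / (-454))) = 681 / 84875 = 0.01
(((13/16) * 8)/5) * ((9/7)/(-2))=-117/140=-0.84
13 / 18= 0.72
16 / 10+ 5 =33 / 5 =6.60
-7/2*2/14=-0.50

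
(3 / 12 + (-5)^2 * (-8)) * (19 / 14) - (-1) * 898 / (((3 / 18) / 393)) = 118563923 / 56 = 2117212.91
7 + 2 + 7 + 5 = 21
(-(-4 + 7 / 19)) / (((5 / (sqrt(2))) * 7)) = 69 * sqrt(2) / 665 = 0.15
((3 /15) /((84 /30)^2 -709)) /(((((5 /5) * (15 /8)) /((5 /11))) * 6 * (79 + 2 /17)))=-68 /466814799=-0.00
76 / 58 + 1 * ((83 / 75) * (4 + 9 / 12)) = 57133 / 8700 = 6.57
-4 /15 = -0.27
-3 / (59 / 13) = -39 / 59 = -0.66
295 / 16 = 18.44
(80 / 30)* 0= 0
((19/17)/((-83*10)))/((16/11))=-209/225760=-0.00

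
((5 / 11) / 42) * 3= 5 / 154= 0.03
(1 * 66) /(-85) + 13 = 1039 /85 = 12.22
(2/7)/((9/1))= 2/63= 0.03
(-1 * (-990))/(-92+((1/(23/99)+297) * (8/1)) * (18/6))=11385/82102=0.14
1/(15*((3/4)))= 4/45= 0.09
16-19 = -3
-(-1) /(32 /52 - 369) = -13 /4789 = -0.00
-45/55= -9/11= -0.82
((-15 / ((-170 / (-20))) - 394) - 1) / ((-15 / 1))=1349 / 51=26.45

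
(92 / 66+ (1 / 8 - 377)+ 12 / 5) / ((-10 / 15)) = 492467 / 880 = 559.62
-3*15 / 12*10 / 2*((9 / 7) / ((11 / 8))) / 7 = -1350 / 539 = -2.50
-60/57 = -20/19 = -1.05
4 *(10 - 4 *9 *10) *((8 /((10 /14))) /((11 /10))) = -156800 /11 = -14254.55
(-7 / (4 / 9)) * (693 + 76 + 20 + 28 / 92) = -571851 / 46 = -12431.54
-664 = -664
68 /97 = 0.70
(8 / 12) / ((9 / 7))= 14 / 27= 0.52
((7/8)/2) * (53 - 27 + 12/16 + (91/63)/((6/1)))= 20405/1728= 11.81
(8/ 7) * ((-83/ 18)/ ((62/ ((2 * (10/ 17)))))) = -3320/ 33201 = -0.10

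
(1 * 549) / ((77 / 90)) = 641.69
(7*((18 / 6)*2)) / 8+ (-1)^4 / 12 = 16 / 3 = 5.33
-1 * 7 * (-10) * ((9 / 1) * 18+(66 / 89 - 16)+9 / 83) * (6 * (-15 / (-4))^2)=867332.85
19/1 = 19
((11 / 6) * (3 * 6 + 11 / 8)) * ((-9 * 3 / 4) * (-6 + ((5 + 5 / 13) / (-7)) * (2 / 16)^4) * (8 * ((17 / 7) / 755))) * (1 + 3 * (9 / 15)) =8334584577 / 80404480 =103.66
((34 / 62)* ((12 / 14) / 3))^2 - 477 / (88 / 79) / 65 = -1767842467 / 269349080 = -6.56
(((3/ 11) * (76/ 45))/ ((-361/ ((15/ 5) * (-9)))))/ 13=36/ 13585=0.00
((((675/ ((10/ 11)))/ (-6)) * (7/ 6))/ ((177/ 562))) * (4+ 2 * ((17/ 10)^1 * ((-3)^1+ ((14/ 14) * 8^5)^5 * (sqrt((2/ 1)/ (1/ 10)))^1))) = 670747/ 236- 6948093364109834917234343936 * sqrt(5)/ 59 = -263328967392623532919577000.00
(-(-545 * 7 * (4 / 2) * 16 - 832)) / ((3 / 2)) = 245824 / 3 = 81941.33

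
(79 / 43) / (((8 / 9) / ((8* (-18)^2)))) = 230364 / 43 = 5357.30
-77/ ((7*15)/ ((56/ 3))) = -13.69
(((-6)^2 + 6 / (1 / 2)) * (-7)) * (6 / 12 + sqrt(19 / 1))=-336 * sqrt(19) -168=-1632.59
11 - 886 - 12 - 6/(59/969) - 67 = -62100/59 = -1052.54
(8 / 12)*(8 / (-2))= -8 / 3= -2.67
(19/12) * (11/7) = 209/84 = 2.49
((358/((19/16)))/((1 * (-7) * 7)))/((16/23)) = -8234/931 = -8.84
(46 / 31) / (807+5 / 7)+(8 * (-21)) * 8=-117783967 / 87637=-1344.00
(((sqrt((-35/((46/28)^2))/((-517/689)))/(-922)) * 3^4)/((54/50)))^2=6646696875/58123005853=0.11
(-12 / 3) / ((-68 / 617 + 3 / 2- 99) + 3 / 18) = 1851 / 45092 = 0.04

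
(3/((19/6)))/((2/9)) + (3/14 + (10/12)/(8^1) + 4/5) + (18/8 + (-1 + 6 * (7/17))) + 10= 10365617/542640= 19.10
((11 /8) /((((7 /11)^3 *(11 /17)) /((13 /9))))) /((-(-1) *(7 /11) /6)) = 3235661 /28812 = 112.30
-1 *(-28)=28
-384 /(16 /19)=-456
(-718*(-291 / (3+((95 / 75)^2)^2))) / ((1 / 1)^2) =5288743125 / 141098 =37482.76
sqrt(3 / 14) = sqrt(42) / 14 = 0.46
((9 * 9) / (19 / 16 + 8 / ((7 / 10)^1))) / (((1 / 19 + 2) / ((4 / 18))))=4256 / 6123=0.70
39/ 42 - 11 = -141/ 14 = -10.07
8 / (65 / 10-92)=-0.09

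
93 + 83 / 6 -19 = 87.83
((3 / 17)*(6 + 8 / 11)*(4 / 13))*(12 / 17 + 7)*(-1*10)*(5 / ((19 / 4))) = -23265600 / 785213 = -29.63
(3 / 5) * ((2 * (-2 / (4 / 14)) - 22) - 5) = -123 / 5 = -24.60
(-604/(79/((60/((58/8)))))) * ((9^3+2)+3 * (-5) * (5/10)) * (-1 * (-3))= -314635680/2291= -137335.52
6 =6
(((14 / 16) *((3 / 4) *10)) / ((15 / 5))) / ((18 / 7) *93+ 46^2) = 245 / 263776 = 0.00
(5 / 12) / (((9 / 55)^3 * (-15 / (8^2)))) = -2662000 / 6561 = -405.73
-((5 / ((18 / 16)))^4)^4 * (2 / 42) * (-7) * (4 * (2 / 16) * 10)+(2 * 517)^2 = 214754308302959096236748588 / 5559060566555523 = 38631402865.97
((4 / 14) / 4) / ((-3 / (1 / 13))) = -0.00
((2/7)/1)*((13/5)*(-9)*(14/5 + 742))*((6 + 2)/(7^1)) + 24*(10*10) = -82272/25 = -3290.88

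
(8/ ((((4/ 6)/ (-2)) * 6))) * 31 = -124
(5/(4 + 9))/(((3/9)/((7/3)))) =35/13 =2.69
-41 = -41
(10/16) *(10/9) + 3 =133/36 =3.69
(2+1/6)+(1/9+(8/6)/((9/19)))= 275/54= 5.09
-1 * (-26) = 26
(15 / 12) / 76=5 / 304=0.02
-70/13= -5.38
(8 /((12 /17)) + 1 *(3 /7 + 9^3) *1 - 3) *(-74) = -1146482 /21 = -54594.38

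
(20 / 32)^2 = 25 / 64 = 0.39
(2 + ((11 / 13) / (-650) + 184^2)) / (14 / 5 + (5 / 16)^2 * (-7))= 36620811392 / 2289105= 15997.87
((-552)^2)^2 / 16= 5802782976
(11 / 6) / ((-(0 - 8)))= 11 / 48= 0.23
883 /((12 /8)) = 1766 /3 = 588.67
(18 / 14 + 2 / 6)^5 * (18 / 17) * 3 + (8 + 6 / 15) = 33079766 / 756315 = 43.74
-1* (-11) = 11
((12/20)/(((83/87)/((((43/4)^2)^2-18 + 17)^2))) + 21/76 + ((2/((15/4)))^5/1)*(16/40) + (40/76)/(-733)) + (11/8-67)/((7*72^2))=112148916.82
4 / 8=1 / 2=0.50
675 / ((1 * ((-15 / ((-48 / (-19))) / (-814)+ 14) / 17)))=149450400 / 182431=819.22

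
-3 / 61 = -0.05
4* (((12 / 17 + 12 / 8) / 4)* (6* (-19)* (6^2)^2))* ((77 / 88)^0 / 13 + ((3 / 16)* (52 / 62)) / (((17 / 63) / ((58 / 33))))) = -459785330100 / 1281137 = -358888.50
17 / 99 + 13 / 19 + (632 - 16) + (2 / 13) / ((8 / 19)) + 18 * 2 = 63892883 / 97812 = 653.22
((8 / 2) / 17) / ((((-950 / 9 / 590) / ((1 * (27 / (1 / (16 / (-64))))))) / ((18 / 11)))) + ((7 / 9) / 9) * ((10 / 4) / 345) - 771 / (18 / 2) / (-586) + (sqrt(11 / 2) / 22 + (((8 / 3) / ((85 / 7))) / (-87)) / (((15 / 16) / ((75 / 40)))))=sqrt(22) / 44 + 12375087573439 / 843655106745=14.78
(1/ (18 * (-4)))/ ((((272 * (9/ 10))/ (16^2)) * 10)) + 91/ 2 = 125303/ 2754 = 45.50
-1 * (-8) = 8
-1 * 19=-19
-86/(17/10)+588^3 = 3456056164/17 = 203297421.41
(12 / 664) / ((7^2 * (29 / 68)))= 102 / 117943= 0.00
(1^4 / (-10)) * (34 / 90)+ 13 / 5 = 1153 / 450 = 2.56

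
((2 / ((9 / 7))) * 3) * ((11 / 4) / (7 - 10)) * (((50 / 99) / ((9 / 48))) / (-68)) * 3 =700 / 1377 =0.51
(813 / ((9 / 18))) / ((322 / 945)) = 109755 / 23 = 4771.96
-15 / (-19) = 15 / 19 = 0.79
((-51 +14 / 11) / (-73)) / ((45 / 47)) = 25709 / 36135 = 0.71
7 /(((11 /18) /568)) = 71568 /11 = 6506.18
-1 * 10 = -10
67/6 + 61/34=661/51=12.96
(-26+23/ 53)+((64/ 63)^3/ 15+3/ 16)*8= -9345750343/ 397574730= -23.51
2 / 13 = 0.15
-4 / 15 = -0.27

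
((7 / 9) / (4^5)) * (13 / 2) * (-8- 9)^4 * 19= 144407809 / 18432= 7834.63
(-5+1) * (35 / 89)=-140 / 89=-1.57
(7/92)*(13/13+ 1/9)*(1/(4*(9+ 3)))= 35/19872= 0.00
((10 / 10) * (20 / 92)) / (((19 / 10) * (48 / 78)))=325 / 1748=0.19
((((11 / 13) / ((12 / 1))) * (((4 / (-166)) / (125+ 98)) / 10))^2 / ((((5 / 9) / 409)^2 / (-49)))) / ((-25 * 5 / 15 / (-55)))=-294567287553 / 2894827034450000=-0.00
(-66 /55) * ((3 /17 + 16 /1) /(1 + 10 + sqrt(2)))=-3630 /2023 + 330 * sqrt(2) /2023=-1.56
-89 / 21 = -4.24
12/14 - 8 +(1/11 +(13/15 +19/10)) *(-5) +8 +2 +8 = -1585/462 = -3.43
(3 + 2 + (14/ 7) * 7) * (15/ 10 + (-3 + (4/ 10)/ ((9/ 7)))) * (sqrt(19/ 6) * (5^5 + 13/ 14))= -88970179 * sqrt(114)/ 7560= -125653.65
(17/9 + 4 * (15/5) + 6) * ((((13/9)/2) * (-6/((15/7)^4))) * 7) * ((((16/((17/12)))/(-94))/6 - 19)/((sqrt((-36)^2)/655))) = 77860240790423/7863358500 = 9901.65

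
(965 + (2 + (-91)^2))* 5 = 46240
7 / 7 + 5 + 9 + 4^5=1039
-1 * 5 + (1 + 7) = 3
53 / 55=0.96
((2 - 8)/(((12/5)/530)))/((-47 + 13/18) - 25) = 23850/1283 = 18.59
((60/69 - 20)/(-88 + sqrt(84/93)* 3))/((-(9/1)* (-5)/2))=88* sqrt(217)/4136757 + 120032/12410271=0.01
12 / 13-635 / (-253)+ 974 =3214777 / 3289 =977.43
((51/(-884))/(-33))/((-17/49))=-49/9724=-0.01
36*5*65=11700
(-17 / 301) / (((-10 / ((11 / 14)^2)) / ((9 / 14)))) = 18513 / 8259440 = 0.00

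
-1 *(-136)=136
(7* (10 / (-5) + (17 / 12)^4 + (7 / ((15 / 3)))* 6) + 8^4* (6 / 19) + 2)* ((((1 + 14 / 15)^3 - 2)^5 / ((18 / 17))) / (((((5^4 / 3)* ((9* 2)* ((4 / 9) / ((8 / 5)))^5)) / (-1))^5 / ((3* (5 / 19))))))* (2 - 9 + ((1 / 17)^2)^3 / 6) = 1349603118642441449469312577245613017922000909794450432 / 444582198312615251012402950436808168888092041015625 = 3035.67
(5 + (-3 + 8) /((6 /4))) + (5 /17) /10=853 /102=8.36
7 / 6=1.17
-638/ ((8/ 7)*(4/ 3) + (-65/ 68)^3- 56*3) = 4212759936/ 1105021397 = 3.81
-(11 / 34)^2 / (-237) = 121 / 273972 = 0.00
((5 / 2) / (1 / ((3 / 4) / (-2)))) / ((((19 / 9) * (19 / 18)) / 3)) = -3645 / 2888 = -1.26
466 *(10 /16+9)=17941 /4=4485.25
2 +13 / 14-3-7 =-99 / 14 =-7.07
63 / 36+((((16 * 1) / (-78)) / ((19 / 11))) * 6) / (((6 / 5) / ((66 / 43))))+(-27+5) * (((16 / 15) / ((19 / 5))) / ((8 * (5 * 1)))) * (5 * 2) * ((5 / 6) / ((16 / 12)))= -16099 / 127452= -0.13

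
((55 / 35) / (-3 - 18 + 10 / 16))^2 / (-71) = -7744 / 92433551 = -0.00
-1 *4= -4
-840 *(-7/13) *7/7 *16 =94080/13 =7236.92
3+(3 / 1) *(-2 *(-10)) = 63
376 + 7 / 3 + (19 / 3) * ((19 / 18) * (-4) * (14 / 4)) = 7688 / 27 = 284.74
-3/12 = -1/4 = -0.25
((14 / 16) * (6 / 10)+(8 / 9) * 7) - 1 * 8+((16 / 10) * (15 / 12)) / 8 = -361 / 360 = -1.00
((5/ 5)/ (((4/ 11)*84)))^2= 121/ 112896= 0.00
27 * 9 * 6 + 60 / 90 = 4376 / 3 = 1458.67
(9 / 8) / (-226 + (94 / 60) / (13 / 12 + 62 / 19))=-44595 / 8944352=-0.00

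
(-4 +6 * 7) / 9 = 38 / 9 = 4.22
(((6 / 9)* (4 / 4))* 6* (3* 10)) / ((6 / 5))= 100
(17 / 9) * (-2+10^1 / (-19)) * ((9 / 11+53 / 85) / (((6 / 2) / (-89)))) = 1919552 / 9405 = 204.10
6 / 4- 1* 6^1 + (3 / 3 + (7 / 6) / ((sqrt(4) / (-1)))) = -49 / 12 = -4.08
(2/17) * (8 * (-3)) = -48/17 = -2.82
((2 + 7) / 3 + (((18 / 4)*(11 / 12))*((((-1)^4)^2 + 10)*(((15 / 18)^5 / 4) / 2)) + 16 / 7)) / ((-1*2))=-8784731 / 2322432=-3.78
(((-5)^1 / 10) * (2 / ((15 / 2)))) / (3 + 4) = -2 / 105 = -0.02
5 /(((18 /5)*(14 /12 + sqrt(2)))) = -175 /69 + 50*sqrt(2) /23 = 0.54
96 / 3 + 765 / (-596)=18307 / 596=30.72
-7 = -7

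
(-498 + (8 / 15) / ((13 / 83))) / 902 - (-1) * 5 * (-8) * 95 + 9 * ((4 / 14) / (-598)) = -53812575788 / 14159145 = -3800.55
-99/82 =-1.21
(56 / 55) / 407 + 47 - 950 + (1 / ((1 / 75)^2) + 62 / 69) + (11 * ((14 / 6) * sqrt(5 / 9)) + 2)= 77 * sqrt(5) / 9 + 7297916794 / 1544565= 4744.03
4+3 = 7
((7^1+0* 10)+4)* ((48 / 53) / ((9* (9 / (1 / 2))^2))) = 44 / 12879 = 0.00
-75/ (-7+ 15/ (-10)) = 150/ 17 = 8.82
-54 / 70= -27 / 35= -0.77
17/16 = 1.06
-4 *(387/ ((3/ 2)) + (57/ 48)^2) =-66409/ 64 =-1037.64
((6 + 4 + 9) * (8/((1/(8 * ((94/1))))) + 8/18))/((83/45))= 5144060/83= 61976.63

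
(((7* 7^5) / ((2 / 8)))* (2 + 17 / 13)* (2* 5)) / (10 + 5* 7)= 40471256 / 117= 345908.17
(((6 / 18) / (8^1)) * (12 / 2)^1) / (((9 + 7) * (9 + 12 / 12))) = 1 / 640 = 0.00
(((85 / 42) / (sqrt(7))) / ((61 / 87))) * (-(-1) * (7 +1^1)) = 9860 * sqrt(7) / 2989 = 8.73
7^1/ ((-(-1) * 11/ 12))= 84/ 11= 7.64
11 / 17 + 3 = 62 / 17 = 3.65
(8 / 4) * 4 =8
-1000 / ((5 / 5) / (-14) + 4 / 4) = -14000 / 13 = -1076.92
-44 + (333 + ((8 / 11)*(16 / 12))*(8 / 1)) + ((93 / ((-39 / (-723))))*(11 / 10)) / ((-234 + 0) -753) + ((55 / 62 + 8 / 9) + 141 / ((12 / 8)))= 25636092673 / 65630565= 390.61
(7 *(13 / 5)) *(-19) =-345.80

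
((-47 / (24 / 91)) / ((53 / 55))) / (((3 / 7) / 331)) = -545039495 / 3816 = -142830.06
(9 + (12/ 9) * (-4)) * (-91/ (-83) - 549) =-500236/ 249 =-2008.98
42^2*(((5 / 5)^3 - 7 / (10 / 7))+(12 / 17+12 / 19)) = -7300314 / 1615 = -4520.32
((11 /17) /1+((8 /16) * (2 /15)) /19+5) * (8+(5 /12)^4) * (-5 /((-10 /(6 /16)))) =4558626401 /535818240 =8.51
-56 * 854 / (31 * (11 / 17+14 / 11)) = -8943088 / 11129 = -803.58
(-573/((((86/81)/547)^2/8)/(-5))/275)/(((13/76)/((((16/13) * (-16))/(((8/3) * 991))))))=-16413988823702784/17031776905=-963727.33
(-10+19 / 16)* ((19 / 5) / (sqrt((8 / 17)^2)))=-45543 / 640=-71.16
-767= -767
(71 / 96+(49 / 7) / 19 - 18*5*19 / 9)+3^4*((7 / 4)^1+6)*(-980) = -1122460219 / 1824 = -615383.89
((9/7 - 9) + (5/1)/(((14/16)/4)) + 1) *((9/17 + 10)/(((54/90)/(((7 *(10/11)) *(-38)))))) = -68504.99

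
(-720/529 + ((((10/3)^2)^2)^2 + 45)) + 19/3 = 15291.55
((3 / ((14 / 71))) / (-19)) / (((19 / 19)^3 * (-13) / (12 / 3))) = 426 / 1729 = 0.25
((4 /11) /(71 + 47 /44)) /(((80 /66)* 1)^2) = 363 /105700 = 0.00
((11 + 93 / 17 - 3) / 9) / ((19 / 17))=229 / 171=1.34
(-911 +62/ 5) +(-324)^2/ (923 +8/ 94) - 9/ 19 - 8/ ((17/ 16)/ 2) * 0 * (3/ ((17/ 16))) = -647376356/ 824315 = -785.35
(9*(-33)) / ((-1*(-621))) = -11 / 23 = -0.48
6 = 6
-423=-423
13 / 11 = 1.18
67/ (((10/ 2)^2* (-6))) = -67/ 150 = -0.45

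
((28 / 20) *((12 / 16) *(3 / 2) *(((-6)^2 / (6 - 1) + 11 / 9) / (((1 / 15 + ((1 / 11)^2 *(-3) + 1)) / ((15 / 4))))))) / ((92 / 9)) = 26002053 / 5567104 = 4.67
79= 79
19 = 19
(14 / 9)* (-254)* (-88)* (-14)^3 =-858674432 / 9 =-95408270.22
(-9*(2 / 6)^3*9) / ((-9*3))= 1 / 9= 0.11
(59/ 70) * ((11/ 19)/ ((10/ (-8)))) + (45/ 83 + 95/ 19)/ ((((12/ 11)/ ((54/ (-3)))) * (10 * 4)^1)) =-2954611/ 1103900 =-2.68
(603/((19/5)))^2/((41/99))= 899932275/14801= 60802.13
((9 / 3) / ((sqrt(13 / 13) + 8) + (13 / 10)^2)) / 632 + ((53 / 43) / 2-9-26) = -124859191 / 3631393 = -34.38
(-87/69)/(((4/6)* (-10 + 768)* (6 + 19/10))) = -435/1377286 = -0.00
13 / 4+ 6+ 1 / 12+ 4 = 40 / 3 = 13.33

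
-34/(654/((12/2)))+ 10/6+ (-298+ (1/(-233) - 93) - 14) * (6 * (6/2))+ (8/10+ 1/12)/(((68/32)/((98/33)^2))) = -51378734795677/7052619915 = -7285.06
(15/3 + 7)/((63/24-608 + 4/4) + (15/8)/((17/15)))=-816/40985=-0.02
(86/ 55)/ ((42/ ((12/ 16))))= 43/ 1540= 0.03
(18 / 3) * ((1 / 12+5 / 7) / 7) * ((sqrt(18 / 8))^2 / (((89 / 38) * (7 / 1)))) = 11457 / 122108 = 0.09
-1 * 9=-9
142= 142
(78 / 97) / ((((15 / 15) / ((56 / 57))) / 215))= 313040 / 1843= 169.85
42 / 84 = 0.50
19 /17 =1.12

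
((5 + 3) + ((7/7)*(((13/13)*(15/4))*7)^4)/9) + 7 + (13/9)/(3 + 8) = 52771.48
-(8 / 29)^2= -64 / 841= -0.08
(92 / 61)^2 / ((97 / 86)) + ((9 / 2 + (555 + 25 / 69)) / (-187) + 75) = 689473453717 / 9314340222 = 74.02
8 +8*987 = 7904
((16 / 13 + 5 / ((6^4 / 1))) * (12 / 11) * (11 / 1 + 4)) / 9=2.24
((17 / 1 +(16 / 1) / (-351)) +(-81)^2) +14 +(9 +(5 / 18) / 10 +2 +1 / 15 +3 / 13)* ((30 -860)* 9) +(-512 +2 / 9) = -78519.17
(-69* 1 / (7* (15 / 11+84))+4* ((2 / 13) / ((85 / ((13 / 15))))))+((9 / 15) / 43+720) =719.90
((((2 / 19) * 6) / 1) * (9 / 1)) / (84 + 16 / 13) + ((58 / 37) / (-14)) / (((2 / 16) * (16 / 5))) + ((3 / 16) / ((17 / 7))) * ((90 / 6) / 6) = -14990939 / 741535648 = -0.02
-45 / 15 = -3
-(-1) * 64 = 64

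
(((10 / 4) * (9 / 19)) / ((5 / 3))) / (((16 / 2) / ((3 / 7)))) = 81 / 2128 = 0.04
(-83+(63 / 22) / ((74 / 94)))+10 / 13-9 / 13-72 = -1600903 / 10582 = -151.29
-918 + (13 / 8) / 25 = -183587 / 200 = -917.94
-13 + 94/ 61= -699/ 61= -11.46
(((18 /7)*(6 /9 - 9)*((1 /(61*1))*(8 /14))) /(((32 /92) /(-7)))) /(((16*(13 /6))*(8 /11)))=56925 /355264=0.16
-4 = -4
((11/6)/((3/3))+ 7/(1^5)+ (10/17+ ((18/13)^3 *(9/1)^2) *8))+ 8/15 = 1938513529/1120470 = 1730.09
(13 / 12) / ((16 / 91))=1183 / 192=6.16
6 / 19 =0.32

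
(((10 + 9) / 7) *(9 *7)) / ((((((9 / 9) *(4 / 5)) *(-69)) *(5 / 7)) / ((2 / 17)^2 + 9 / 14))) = -151449 / 53176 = -2.85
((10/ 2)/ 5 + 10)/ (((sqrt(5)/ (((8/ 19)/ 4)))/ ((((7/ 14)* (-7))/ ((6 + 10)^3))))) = -77* sqrt(5)/ 389120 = -0.00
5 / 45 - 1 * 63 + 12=-458 / 9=-50.89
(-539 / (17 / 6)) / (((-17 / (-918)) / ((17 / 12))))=-14553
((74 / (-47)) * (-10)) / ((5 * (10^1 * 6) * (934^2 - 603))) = 37 / 614585865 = 0.00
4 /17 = 0.24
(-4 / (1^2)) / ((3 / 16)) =-64 / 3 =-21.33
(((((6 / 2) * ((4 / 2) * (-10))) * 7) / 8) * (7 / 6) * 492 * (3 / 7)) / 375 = -861 / 25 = -34.44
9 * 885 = 7965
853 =853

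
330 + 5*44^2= 10010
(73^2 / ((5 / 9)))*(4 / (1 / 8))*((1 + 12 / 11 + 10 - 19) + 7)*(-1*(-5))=1534752 / 11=139522.91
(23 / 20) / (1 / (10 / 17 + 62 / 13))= 6808 / 1105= 6.16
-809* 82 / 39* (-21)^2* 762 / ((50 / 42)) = -480143013.45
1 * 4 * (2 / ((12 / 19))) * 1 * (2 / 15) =76 / 45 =1.69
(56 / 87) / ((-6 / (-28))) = 784 / 261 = 3.00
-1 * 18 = -18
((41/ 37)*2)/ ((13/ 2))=164/ 481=0.34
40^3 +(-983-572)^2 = 2482025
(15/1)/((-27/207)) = -115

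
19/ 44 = 0.43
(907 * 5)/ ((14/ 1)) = 4535/ 14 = 323.93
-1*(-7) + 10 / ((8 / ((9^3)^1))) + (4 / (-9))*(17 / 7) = 231127 / 252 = 917.17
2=2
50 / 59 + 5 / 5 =109 / 59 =1.85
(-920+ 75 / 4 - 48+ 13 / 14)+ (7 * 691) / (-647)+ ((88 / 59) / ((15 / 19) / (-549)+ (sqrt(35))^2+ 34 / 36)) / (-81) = -6894349329594835 / 7213186723428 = -955.80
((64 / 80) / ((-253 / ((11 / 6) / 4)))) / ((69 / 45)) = -1 / 1058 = -0.00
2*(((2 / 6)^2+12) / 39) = 218 / 351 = 0.62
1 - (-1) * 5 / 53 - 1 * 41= -2115 / 53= -39.91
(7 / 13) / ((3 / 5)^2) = 175 / 117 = 1.50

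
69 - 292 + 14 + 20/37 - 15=-8268/37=-223.46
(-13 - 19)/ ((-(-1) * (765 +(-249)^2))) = -0.00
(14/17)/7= 2/17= 0.12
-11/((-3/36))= 132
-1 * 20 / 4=-5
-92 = -92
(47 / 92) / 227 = 47 / 20884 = 0.00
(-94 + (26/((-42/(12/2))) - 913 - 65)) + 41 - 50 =-7593/7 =-1084.71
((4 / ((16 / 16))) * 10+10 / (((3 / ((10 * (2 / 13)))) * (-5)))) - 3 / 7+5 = 11888 / 273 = 43.55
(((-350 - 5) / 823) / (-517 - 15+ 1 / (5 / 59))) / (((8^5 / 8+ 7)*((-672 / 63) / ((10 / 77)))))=-8875 / 3606875546736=-0.00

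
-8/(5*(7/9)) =-72/35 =-2.06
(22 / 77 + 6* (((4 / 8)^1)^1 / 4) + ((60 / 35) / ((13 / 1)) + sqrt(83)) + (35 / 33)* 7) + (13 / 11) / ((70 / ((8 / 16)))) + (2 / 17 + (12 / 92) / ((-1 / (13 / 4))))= 194771827 / 23483460 + sqrt(83)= 17.40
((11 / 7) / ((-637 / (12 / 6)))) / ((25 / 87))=-1914 / 111475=-0.02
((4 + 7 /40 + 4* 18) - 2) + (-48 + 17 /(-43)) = 44341 /1720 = 25.78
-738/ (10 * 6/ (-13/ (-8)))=-1599/ 80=-19.99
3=3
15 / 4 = 3.75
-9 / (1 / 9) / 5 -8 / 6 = -263 / 15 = -17.53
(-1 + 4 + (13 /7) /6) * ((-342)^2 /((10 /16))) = 21677328 /35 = 619352.23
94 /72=47 /36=1.31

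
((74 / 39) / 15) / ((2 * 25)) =37 / 14625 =0.00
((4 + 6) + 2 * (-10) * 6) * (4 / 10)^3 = -176 / 25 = -7.04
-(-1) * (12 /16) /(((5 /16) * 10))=6 /25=0.24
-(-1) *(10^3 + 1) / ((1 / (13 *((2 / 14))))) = 1859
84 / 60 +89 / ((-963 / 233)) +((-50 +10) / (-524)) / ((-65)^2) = -429248258 / 21319857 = -20.13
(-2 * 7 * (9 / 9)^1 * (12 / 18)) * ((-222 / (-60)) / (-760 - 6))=259 / 5745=0.05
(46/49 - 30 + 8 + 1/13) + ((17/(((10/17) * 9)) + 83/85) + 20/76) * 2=-111872374/9258795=-12.08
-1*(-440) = 440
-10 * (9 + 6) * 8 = -1200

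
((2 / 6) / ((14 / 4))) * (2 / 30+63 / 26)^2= 0.59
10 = 10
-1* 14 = -14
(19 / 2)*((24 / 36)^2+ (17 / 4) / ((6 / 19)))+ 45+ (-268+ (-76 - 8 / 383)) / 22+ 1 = 98547239 / 606672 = 162.44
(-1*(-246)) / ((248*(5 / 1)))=123 / 620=0.20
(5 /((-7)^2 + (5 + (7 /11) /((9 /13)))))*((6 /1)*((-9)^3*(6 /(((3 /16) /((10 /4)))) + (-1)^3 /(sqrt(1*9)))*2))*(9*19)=-58991131980 /5437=-10849941.51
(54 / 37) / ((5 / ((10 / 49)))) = 108 / 1813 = 0.06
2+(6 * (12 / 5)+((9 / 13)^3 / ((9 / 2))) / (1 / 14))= 191494 / 10985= 17.43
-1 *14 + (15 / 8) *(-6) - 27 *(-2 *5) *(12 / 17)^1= 11243 / 68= 165.34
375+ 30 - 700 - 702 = -997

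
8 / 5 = 1.60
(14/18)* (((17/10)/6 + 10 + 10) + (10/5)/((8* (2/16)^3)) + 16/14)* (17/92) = 21.48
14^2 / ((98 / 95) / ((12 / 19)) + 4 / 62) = 182280 / 1579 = 115.44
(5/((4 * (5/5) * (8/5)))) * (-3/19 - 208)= -98875/608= -162.62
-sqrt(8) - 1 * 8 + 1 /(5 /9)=-31 /5 - 2 * sqrt(2)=-9.03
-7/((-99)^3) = 7/970299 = 0.00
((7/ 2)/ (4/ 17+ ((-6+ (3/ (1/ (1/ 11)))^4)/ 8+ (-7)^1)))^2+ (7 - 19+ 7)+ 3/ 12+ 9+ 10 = 12953907564896449/ 895412859902500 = 14.47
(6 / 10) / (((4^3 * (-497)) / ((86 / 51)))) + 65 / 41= 87867837 / 55425440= 1.59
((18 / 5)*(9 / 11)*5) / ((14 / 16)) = 1296 / 77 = 16.83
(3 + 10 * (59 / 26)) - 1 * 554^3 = -2210408698 / 13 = -170031438.31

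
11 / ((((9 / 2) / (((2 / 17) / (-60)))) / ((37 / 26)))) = -407 / 59670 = -0.01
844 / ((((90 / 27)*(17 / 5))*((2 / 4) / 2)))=297.88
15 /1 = 15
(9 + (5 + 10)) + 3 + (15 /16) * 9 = 567 /16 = 35.44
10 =10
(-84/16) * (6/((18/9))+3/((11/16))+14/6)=-560/11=-50.91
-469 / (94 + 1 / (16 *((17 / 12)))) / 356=-0.01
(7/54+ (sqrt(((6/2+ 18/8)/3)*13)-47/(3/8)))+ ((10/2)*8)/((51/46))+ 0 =-81817/918+ sqrt(91)/2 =-84.36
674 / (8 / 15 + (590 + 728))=5055 / 9889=0.51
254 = 254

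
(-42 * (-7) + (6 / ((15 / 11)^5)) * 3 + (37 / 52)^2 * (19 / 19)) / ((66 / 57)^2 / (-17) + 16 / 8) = 417700011624071 / 2689888500000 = 155.29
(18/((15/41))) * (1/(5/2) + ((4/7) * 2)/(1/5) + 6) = 596.02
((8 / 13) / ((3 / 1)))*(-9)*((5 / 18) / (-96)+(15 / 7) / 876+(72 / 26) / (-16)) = 1991903 / 6217848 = 0.32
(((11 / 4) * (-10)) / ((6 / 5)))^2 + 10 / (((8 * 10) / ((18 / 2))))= 75787 / 144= 526.30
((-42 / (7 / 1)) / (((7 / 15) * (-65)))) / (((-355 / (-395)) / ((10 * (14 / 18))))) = 1580 / 923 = 1.71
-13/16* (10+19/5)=-897/80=-11.21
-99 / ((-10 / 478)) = 23661 / 5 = 4732.20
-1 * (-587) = 587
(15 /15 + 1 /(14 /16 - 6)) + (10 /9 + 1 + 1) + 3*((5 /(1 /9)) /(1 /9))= 449780 /369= 1218.92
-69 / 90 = -23 / 30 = -0.77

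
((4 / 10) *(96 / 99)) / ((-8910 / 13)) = -416 / 735075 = -0.00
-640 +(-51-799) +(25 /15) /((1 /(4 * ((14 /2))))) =-4330 /3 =-1443.33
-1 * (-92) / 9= 92 / 9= 10.22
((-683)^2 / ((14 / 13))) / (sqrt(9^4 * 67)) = 6064357 * sqrt(67) / 75978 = 653.33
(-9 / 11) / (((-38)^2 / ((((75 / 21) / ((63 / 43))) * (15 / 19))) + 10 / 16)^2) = -16641000000 / 11470229550728531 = -0.00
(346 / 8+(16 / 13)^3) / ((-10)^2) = 0.45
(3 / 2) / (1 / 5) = 15 / 2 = 7.50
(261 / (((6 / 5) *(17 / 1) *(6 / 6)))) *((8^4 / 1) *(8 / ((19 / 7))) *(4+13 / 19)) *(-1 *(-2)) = 8880291840 / 6137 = 1447008.61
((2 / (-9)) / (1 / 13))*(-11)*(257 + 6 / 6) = 24596 / 3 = 8198.67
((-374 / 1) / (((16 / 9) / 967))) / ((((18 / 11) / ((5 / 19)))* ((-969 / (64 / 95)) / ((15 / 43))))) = 2340140 / 294937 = 7.93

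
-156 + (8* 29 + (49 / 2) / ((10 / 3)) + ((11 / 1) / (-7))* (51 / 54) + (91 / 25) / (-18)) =514481 / 6300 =81.66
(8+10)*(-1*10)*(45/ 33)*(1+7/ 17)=-64800/ 187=-346.52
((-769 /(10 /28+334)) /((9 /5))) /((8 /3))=-26915 /56172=-0.48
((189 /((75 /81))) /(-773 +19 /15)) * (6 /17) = -45927 /491980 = -0.09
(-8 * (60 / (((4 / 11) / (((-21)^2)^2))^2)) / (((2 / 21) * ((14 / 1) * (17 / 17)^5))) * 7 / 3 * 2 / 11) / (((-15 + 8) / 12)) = 74889261534780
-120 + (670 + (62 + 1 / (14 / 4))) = 4286 / 7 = 612.29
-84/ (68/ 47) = -987/ 17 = -58.06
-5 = -5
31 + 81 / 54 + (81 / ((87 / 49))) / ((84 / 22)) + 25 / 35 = 9168 / 203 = 45.16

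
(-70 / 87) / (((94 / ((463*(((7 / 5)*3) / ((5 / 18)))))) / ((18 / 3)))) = -2450196 / 6815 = -359.53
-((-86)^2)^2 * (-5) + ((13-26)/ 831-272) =227281664435/ 831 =273503807.98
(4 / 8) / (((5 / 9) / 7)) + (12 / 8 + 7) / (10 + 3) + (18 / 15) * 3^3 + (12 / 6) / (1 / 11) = 3988 / 65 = 61.35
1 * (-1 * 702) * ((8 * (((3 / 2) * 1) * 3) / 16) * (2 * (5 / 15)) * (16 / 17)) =-16848 / 17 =-991.06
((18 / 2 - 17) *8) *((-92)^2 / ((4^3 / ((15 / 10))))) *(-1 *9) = 114264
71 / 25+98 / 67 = 7207 / 1675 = 4.30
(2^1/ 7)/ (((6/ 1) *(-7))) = -1/ 147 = -0.01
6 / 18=1 / 3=0.33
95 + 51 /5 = 526 /5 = 105.20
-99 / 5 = -19.80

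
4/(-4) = -1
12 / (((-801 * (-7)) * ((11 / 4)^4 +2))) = 1024 / 28320957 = 0.00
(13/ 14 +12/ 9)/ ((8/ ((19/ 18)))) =1805/ 6048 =0.30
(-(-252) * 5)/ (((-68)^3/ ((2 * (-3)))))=945/ 39304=0.02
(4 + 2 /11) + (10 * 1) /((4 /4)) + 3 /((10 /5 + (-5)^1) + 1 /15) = 579 /44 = 13.16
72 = 72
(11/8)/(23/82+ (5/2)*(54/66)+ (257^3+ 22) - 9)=4961/61244386840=0.00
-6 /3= -2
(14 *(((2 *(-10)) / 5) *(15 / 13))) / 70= -12 / 13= -0.92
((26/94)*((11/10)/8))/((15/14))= 1001/28200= 0.04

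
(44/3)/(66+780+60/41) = 902/52119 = 0.02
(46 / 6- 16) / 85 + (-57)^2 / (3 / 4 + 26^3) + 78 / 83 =305515909 / 297609531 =1.03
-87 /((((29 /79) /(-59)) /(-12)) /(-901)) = 151184196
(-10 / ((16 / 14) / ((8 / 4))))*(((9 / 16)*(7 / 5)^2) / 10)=-3087 / 1600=-1.93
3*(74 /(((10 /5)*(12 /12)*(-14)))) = -111 /14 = -7.93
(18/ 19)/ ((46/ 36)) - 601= -600.26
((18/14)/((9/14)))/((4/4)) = 2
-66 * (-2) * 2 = 264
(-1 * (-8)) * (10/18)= 40/9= 4.44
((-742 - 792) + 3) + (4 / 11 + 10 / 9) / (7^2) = -7426735 / 4851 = -1530.97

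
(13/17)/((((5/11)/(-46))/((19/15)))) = -124982/1275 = -98.03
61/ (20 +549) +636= 361945/ 569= 636.11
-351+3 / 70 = -24567 / 70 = -350.96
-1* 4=-4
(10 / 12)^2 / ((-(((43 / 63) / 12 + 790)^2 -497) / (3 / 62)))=-595350 / 11050350789607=-0.00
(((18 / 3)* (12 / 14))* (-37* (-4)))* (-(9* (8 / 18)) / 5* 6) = -127872 / 35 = -3653.49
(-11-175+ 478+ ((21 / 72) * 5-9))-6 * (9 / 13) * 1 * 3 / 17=1504879 / 5304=283.73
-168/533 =-0.32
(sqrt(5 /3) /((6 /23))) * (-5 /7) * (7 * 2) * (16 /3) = -1840 * sqrt(15) /27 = -263.94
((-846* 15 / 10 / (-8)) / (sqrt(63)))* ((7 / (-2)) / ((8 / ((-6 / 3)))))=423* sqrt(7) / 64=17.49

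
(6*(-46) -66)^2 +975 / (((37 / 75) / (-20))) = 2865168 / 37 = 77436.97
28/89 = 0.31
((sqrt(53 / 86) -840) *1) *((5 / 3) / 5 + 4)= -3640 + 13 *sqrt(4558) / 258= -3636.60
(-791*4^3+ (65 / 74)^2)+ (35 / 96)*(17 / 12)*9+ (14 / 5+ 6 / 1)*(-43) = -44681514009 / 876160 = -50996.98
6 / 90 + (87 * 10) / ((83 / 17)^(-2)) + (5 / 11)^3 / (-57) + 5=2274073036021 / 109627815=20743.58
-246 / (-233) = 246 / 233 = 1.06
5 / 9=0.56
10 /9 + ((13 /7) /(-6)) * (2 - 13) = 569 /126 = 4.52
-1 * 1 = -1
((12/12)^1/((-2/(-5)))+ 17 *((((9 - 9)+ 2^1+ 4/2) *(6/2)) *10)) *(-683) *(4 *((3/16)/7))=-8370165/56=-149467.23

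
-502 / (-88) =251 / 44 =5.70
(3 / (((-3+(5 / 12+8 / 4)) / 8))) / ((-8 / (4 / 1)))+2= 22.57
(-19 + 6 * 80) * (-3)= -1383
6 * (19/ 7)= 114/ 7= 16.29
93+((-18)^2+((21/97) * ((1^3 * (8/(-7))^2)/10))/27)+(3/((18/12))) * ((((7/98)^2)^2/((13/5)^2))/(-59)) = 348611939392883/835997755320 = 417.00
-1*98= -98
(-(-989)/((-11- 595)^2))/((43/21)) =161/122412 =0.00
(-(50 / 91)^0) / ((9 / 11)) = -11 / 9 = -1.22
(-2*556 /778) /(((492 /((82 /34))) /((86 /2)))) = -5977 /19839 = -0.30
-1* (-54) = 54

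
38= 38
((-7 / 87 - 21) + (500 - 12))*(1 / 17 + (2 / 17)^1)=40622 / 493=82.40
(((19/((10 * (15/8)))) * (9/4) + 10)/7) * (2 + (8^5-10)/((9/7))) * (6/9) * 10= 281609872/945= 297999.86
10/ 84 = 5/ 42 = 0.12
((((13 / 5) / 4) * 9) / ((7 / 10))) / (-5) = -117 / 70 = -1.67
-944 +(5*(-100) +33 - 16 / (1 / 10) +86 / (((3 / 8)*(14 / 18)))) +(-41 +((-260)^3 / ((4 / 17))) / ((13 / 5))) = -201119220 / 7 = -28731317.14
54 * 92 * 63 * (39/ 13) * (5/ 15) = 312984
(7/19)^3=343/6859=0.05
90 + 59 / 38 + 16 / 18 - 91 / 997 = 31489033 / 340974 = 92.35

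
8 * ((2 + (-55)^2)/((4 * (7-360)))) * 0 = 0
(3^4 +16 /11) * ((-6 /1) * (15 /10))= -742.09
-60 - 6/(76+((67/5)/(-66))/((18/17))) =-27053700/450301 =-60.08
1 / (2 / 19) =9.50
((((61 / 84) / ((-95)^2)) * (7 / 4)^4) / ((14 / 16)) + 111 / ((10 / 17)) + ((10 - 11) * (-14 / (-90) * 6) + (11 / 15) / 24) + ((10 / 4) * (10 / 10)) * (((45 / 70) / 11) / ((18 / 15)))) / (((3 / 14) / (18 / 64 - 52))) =-49795607819849 / 1097902080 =-45355.24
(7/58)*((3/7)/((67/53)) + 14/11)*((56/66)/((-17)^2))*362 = 42140420/203834301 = 0.21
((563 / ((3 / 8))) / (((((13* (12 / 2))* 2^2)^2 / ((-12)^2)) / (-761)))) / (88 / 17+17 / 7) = -101969434 / 458835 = -222.24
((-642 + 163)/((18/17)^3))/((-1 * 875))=2353327/5103000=0.46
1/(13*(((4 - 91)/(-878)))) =878/1131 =0.78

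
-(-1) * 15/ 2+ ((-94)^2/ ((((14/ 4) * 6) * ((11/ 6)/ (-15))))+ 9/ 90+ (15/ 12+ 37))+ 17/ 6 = -15679883/ 4620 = -3393.91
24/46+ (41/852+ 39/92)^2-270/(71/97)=-35340649559/96000804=-368.13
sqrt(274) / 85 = 0.19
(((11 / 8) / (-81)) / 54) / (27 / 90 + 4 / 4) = -55 / 227448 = -0.00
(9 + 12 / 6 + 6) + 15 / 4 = 83 / 4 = 20.75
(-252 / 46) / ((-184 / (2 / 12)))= 21 / 4232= 0.00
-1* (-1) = 1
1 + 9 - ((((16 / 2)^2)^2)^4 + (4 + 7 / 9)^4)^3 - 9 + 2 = -6298389129636869807883028453662901935871794895493673070 / 282429536481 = -22300745198654475597517630000000000000000000.00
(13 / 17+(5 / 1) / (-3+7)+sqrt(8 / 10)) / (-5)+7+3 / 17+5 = 4003 / 340 - 2 * sqrt(5) / 25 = 11.59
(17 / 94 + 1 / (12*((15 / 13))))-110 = -928459 / 8460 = -109.75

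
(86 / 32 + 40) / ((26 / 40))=3415 / 52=65.67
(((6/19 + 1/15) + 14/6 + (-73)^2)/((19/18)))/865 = 9117234/1561325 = 5.84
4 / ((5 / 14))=56 / 5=11.20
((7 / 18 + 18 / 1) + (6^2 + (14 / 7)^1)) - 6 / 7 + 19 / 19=7123 / 126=56.53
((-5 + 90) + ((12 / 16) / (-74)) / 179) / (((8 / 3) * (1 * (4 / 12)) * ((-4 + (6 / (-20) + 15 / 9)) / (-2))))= 607990995 / 8371472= 72.63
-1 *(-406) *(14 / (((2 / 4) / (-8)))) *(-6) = 545664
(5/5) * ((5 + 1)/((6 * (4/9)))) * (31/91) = 279/364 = 0.77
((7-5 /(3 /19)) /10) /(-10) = 37 /150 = 0.25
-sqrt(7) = -2.65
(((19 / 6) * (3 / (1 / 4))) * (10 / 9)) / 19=20 / 9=2.22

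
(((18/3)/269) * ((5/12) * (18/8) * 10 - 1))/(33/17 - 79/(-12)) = 10251/467791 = 0.02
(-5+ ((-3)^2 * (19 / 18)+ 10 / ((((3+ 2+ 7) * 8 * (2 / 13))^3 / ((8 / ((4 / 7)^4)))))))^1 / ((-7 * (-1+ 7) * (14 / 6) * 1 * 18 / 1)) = -535982921 / 199766310912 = -0.00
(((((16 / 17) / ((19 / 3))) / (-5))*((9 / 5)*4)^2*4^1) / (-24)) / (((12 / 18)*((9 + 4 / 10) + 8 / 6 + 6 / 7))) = 326592 / 9827275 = 0.03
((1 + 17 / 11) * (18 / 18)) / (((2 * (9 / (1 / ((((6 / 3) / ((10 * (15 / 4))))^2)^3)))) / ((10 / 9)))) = 76904296875 / 11264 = 6827441.13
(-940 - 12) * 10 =-9520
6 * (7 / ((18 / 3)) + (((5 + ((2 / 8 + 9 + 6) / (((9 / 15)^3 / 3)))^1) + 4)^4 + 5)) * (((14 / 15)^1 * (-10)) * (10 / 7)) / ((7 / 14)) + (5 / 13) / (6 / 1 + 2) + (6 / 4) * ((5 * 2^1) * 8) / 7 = -454152170757554525 / 1194102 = -380329461601.73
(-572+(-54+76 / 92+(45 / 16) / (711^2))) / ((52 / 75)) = -323061617525 / 358283328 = -901.69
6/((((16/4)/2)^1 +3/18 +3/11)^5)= 7513995456/108175616801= 0.07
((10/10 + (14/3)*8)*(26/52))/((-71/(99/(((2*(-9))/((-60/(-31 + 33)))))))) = -6325/142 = -44.54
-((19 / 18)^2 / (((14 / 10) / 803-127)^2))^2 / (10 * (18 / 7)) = -47411602864544100875 / 255461674897883555585406821376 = -0.00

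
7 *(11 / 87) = 77 / 87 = 0.89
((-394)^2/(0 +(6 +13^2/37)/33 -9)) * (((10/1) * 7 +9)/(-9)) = 2495651554/15897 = 156988.84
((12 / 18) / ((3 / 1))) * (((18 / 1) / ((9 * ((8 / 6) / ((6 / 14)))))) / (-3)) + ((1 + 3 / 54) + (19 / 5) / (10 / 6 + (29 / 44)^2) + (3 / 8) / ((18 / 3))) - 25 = -1360507999 / 61503120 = -22.12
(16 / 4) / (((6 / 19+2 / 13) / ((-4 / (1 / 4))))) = -3952 / 29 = -136.28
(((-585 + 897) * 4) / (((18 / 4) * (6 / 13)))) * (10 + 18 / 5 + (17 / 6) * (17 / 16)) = 1347437 / 135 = 9981.01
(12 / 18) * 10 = 20 / 3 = 6.67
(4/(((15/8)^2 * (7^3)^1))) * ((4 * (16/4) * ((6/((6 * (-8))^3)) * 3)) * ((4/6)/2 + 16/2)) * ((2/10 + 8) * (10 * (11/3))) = -1804/83349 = -0.02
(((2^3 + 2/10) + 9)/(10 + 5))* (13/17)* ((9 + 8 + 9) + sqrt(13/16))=559* sqrt(13)/2550 + 29068/1275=23.59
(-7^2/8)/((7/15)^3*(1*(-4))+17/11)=-1819125/338264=-5.38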